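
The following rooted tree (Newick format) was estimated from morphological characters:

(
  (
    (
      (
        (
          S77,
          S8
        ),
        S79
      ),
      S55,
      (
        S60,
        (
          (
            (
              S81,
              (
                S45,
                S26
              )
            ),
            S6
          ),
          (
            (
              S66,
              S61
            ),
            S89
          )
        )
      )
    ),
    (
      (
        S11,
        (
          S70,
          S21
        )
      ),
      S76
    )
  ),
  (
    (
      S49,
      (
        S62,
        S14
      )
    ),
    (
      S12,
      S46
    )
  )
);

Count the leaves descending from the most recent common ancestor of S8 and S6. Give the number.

12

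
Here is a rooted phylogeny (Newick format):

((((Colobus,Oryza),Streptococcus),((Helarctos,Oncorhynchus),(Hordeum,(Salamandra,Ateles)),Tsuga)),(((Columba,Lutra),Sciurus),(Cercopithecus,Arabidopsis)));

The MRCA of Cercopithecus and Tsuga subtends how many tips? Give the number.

14

The MRCA of Cercopithecus and Tsuga is the root, so the clade is the entire tree.
That clade contains 14 terminal taxa: Arabidopsis, Ateles, Cercopithecus, Colobus, Columba, Helarctos, Hordeum, Lutra, Oncorhynchus, Oryza, Salamandra, Sciurus, Streptococcus, Tsuga.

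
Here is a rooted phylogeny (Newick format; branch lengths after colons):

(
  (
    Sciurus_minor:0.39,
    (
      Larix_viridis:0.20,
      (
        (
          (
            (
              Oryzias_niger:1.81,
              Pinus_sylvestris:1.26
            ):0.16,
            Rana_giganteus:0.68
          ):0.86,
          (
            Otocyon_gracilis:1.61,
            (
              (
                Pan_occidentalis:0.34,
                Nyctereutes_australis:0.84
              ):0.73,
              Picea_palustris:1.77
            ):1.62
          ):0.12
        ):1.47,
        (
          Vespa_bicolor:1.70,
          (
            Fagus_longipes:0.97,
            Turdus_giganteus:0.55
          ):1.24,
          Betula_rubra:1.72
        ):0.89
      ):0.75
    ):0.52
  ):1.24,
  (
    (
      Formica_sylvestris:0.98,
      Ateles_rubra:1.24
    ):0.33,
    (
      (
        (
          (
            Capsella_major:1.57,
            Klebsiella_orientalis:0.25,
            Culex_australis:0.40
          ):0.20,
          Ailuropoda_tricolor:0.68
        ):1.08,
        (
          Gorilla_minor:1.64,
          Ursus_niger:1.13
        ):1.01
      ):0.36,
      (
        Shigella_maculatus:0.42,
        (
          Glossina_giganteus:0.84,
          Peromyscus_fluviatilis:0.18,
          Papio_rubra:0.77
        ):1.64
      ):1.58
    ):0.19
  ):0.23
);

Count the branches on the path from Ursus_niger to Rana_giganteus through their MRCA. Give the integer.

The MRCA of Ursus_niger and Rana_giganteus is the root of the tree.
From Ursus_niger up to that node: 5 branches. From Rana_giganteus up to the same node: 6 branches. Total: 5 + 6 = 11.

11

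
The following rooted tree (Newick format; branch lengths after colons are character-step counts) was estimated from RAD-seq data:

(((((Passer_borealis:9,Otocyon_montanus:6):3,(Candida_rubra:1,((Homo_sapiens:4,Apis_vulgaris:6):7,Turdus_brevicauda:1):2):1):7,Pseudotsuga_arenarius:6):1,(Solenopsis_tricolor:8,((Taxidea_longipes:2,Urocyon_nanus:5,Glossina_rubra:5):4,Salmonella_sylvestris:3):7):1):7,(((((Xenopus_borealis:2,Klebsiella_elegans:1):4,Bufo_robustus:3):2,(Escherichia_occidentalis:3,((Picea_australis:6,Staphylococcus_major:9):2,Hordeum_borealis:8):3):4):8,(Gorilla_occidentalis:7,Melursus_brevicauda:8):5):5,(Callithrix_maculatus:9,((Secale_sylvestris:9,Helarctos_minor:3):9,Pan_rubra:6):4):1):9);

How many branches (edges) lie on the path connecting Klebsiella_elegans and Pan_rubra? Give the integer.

8

The MRCA of Klebsiella_elegans and Pan_rubra is the node subtending (((((Xenopus_borealis,Klebsiella_elegans),Bufo_robustus),(Escherichia_occidentalis,((Picea_australis,Staphylococcus_major),Hordeum_borealis))),(Gorilla_occidentalis,Melursus_brevicauda)),(Callithrix_maculatus,((Secale_sylvestris,Helarctos_minor),Pan_rubra))).
From Klebsiella_elegans up to that node: 5 branches. From Pan_rubra up to the same node: 3 branches. Total: 5 + 3 = 8.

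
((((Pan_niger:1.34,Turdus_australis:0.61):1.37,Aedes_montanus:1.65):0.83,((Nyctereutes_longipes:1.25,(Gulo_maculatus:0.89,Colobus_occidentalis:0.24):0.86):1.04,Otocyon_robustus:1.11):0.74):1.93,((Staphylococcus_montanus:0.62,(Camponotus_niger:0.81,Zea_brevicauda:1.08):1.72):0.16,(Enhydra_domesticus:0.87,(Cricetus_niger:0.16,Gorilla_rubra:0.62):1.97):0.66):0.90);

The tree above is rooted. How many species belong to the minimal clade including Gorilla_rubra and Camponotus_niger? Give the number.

The MRCA of Gorilla_rubra and Camponotus_niger is the node subtending ((Staphylococcus_montanus,(Camponotus_niger,Zea_brevicauda)),(Enhydra_domesticus,(Cricetus_niger,Gorilla_rubra))).
That clade contains 6 terminal taxa: Camponotus_niger, Cricetus_niger, Enhydra_domesticus, Gorilla_rubra, Staphylococcus_montanus, Zea_brevicauda.

6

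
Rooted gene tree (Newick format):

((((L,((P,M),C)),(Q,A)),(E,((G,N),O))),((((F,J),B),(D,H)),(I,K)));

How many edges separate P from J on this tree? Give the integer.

The MRCA of P and J is the root of the tree.
From P up to that node: 6 branches. From J up to the same node: 5 branches. Total: 6 + 5 = 11.

11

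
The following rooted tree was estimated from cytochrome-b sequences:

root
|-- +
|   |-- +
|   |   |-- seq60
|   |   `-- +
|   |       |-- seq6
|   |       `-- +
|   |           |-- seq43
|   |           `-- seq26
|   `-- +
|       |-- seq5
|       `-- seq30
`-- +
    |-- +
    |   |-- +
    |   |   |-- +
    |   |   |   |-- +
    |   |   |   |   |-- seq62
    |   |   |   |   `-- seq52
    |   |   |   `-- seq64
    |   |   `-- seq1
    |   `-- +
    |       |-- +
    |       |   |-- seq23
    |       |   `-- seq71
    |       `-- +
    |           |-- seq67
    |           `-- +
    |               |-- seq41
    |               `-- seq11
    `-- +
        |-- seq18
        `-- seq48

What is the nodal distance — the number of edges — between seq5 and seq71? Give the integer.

8

The MRCA of seq5 and seq71 is the root of the tree.
From seq5 up to that node: 3 branches. From seq71 up to the same node: 5 branches. Total: 3 + 5 = 8.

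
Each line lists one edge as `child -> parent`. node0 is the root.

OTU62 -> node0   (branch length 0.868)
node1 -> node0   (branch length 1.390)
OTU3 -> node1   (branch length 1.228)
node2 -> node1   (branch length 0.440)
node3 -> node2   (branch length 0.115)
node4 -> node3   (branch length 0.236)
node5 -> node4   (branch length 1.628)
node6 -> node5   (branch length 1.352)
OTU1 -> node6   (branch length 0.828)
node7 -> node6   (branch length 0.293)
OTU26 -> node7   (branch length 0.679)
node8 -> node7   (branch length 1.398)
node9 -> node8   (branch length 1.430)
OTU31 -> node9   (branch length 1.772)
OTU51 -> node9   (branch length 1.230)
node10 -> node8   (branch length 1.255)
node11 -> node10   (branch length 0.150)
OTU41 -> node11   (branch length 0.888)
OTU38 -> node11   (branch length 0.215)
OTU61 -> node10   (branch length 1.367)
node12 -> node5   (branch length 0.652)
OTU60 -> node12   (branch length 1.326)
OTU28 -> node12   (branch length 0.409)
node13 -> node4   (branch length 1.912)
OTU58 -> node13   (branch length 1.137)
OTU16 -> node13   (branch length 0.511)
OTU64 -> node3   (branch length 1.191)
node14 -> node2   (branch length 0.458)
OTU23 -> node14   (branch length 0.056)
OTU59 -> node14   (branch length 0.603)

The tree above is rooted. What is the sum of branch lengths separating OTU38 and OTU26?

3.697

The path runs OTU38 → … → MRCA → … → OTU26; the MRCA is the node subtending (OTU26,((OTU31,OTU51),((OTU41,OTU38),OTU61))).
Branch lengths along that path: 0.215 + 0.150 + 1.255 + 1.398 + 0.679 = 3.697.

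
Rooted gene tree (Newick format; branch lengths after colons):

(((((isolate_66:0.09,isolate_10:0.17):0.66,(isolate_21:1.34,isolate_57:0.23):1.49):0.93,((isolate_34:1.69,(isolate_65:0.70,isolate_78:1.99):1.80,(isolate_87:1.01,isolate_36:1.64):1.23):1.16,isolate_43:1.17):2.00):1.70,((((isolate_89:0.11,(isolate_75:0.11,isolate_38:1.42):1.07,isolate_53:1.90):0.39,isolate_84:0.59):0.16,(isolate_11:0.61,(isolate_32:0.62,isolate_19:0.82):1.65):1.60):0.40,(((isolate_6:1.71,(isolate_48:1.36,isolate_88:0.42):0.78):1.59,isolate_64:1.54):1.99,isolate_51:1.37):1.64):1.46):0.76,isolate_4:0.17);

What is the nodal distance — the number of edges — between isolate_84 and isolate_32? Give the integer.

The MRCA of isolate_84 and isolate_32 is the node subtending (((isolate_89,(isolate_75,isolate_38),isolate_53),isolate_84),(isolate_11,(isolate_32,isolate_19))).
From isolate_84 up to that node: 2 branches. From isolate_32 up to the same node: 3 branches. Total: 2 + 3 = 5.

5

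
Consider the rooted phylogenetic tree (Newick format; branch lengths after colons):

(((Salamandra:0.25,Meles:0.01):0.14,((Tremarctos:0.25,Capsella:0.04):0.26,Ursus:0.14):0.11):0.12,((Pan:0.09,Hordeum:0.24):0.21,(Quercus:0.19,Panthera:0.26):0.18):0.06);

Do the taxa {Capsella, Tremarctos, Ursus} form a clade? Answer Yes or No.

The most recent common ancestor of these taxa subtends ((Tremarctos,Capsella),Ursus).
That clade has exactly 3 tips — every listed taxon and nothing else — so the group is monophyletic.

Yes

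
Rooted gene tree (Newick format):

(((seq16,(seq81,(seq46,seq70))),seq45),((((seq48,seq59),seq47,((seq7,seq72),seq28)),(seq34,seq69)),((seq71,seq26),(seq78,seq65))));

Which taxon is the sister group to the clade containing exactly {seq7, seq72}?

seq28

The clade containing exactly {seq7, seq72} attaches to the tree at the node subtending ((seq7,seq72),seq28).
The other lineage descending from that same node — the sister group — is the single tip seq28.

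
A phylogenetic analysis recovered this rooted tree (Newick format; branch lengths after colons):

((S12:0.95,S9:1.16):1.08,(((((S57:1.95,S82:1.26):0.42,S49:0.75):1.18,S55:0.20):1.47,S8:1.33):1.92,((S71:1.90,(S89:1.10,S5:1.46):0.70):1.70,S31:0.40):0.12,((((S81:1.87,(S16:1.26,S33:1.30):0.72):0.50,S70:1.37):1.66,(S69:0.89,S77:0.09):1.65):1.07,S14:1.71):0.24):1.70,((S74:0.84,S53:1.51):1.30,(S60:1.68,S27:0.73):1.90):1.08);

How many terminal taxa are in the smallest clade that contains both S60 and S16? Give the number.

The MRCA of S60 and S16 is the root, so the clade is the entire tree.
That clade contains 22 terminal taxa: S12, S14, S16, S27, S31, S33, S49, S5, S53, S55, S57, S60, S69, S70, S71, S74, S77, S8, S81, S82, S89, S9.

22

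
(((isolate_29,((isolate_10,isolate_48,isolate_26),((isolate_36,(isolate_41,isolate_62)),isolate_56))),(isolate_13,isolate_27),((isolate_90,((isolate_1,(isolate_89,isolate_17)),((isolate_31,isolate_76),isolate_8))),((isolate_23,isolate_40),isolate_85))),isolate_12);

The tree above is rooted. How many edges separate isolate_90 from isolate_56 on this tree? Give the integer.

7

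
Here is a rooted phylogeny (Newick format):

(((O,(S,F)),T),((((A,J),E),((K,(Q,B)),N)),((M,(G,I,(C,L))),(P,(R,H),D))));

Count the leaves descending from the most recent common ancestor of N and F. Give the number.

20

The MRCA of N and F is the root, so the clade is the entire tree.
That clade contains 20 terminal taxa: A, B, C, D, E, F, G, H, I, J, K, L, M, N, O, P, Q, R, S, T.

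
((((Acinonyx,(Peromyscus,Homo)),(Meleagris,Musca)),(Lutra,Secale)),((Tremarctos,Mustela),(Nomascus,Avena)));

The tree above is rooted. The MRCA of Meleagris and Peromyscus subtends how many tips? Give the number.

The MRCA of Meleagris and Peromyscus is the node subtending ((Acinonyx,(Peromyscus,Homo)),(Meleagris,Musca)).
That clade contains 5 terminal taxa: Acinonyx, Homo, Meleagris, Musca, Peromyscus.

5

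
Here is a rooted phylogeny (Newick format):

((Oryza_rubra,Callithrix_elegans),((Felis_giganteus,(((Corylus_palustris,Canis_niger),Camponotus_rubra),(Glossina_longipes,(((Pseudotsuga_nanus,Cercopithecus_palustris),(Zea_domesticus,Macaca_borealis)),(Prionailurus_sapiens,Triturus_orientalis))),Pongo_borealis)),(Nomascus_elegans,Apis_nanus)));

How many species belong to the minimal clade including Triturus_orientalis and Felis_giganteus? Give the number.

12

The MRCA of Triturus_orientalis and Felis_giganteus is the node subtending (Felis_giganteus,(((Corylus_palustris,Canis_niger),Camponotus_rubra),(Glossina_longipes,(((Pseudotsuga_nanus,Cercopithecus_palustris),(Zea_domesticus,Macaca_borealis)),(Prionailurus_sapiens,Triturus_orientalis))),Pongo_borealis)).
That clade contains 12 terminal taxa: Camponotus_rubra, Canis_niger, Cercopithecus_palustris, Corylus_palustris, Felis_giganteus, Glossina_longipes, Macaca_borealis, Pongo_borealis, Prionailurus_sapiens, Pseudotsuga_nanus, Triturus_orientalis, Zea_domesticus.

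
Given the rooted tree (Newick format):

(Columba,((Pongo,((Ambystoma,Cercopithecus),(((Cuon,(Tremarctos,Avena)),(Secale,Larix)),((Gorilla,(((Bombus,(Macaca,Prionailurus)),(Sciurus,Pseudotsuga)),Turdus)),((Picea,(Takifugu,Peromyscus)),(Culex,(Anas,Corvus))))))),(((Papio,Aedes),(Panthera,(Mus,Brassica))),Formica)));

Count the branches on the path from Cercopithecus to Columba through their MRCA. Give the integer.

6

The MRCA of Cercopithecus and Columba is the root of the tree.
From Cercopithecus up to that node: 5 branches. From Columba up to the same node: 1 branch. Total: 5 + 1 = 6.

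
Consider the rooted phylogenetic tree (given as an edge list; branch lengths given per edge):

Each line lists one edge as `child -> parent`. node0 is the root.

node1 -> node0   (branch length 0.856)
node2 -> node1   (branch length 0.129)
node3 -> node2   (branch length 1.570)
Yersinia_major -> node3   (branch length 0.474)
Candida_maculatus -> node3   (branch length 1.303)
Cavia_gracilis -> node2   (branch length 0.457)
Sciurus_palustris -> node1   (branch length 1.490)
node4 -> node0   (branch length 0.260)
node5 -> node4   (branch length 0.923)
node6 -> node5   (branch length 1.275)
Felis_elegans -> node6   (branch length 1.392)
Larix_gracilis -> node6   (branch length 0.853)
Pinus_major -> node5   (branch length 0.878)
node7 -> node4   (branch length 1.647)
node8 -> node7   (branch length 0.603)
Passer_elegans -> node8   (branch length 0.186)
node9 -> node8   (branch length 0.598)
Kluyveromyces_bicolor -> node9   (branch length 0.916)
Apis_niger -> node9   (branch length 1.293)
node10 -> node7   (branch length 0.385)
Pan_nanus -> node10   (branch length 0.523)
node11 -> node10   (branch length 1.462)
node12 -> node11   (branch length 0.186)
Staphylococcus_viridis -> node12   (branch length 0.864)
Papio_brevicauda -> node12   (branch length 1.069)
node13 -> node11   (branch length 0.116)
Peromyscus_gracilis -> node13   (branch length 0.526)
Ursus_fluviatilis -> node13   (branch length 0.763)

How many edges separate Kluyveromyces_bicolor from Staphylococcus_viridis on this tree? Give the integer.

7

The MRCA of Kluyveromyces_bicolor and Staphylococcus_viridis is the node subtending ((Passer_elegans,(Kluyveromyces_bicolor,Apis_niger)),(Pan_nanus,((Staphylococcus_viridis,Papio_brevicauda),(Peromyscus_gracilis,Ursus_fluviatilis)))).
From Kluyveromyces_bicolor up to that node: 3 branches. From Staphylococcus_viridis up to the same node: 4 branches. Total: 3 + 4 = 7.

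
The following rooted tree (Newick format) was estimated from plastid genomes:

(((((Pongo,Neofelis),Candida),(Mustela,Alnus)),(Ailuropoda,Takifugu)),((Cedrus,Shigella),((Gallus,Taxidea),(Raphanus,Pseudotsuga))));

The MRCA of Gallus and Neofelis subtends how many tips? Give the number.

13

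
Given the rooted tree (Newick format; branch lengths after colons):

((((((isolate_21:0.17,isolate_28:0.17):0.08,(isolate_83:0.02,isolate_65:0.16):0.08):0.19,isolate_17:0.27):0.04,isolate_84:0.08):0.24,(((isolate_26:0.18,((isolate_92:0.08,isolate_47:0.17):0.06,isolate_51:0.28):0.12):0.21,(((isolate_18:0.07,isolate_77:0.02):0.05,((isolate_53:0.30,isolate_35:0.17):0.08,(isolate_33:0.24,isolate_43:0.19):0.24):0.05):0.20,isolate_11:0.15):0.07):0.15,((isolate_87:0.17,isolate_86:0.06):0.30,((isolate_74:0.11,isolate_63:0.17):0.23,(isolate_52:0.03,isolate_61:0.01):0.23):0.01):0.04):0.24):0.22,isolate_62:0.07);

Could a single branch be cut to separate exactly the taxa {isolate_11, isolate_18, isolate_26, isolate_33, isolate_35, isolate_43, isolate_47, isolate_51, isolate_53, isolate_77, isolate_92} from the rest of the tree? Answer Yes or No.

The most recent common ancestor of these taxa subtends ((isolate_26,((isolate_92,isolate_47),isolate_51)),(((isolate_18,isolate_77),((isolate_53,isolate_35),(isolate_33,isolate_43))),isolate_11)).
That clade has exactly 11 tips — every listed taxon and nothing else — so the group is monophyletic.

Yes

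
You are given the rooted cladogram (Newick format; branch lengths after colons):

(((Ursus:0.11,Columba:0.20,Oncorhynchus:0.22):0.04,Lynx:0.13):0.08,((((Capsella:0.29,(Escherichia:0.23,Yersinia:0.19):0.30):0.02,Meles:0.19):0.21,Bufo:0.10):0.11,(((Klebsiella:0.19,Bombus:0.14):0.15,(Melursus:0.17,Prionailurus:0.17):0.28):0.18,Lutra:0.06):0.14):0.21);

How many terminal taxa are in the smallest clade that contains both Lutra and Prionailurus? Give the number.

5

The MRCA of Lutra and Prionailurus is the node subtending (((Klebsiella,Bombus),(Melursus,Prionailurus)),Lutra).
That clade contains 5 terminal taxa: Bombus, Klebsiella, Lutra, Melursus, Prionailurus.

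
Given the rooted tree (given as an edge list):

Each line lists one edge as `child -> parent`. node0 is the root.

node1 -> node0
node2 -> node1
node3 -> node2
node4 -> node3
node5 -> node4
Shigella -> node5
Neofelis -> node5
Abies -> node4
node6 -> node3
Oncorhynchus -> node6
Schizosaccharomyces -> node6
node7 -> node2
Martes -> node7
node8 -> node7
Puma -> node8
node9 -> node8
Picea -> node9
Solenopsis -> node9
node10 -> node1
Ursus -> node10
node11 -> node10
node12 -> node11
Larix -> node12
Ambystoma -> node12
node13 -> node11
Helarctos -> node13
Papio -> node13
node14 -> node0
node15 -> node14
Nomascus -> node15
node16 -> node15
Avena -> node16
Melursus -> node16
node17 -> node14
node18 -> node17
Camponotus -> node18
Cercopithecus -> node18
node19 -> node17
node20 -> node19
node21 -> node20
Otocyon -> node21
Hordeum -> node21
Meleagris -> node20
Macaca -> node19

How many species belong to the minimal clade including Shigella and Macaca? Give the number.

23

The MRCA of Shigella and Macaca is the root, so the clade is the entire tree.
That clade contains 23 terminal taxa: Abies, Ambystoma, Avena, Camponotus, Cercopithecus, Helarctos, Hordeum, Larix, Macaca, Martes, Meleagris, Melursus, Neofelis, Nomascus, Oncorhynchus, Otocyon, Papio, Picea, Puma, Schizosaccharomyces, Shigella, Solenopsis, Ursus.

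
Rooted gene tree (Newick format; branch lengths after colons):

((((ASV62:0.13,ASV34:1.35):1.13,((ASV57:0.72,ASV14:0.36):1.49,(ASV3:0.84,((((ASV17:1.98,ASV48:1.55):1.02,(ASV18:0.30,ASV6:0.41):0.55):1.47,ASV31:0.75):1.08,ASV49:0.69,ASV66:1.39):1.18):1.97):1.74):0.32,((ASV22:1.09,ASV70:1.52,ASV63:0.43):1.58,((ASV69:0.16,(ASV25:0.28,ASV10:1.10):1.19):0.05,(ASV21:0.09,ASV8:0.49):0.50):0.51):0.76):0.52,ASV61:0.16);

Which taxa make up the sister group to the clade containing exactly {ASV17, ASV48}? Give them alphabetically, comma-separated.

ASV18, ASV6

The clade containing exactly {ASV17, ASV48} attaches to the tree at the node subtending ((ASV17,ASV48),(ASV18,ASV6)).
The other lineage descending from that same node — the sister group — is (ASV18,ASV6); its 2 tips in alphabetical order are the answer.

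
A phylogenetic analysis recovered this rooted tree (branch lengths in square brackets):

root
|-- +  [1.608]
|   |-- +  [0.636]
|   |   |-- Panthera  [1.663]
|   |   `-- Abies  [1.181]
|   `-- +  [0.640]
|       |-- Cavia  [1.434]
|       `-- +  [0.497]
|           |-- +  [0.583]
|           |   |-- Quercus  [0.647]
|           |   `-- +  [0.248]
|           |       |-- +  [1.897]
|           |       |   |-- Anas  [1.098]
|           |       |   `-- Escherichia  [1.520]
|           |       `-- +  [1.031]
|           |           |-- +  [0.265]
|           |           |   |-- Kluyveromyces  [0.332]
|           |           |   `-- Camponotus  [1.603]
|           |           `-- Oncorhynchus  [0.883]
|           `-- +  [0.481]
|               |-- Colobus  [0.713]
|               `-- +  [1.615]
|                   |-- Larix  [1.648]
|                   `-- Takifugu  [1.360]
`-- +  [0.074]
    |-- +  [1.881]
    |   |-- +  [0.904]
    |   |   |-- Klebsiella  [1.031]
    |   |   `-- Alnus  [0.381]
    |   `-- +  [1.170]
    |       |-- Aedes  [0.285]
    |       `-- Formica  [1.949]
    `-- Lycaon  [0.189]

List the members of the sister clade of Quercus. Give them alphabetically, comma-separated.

Quercus attaches to the tree at the node subtending (Quercus,((Anas,Escherichia),((Kluyveromyces,Camponotus),Oncorhynchus))).
The other lineage descending from that same node — the sister group — is ((Anas,Escherichia),((Kluyveromyces,Camponotus),Oncorhynchus)); its 5 tips in alphabetical order are the answer.

Anas, Camponotus, Escherichia, Kluyveromyces, Oncorhynchus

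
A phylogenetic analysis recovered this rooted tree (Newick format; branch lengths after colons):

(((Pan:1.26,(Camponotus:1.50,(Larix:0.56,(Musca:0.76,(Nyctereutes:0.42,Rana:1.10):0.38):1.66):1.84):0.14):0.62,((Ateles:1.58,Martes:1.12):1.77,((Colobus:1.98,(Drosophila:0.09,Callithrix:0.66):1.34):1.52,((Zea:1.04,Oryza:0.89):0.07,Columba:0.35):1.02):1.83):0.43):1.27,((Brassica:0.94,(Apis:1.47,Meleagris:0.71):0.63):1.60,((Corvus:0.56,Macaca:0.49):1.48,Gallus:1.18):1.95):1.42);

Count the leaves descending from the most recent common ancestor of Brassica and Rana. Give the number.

The MRCA of Brassica and Rana is the root, so the clade is the entire tree.
That clade contains 20 terminal taxa: Apis, Ateles, Brassica, Callithrix, Camponotus, Colobus, Columba, Corvus, Drosophila, Gallus, Larix, Macaca, Martes, Meleagris, Musca, Nyctereutes, Oryza, Pan, Rana, Zea.

20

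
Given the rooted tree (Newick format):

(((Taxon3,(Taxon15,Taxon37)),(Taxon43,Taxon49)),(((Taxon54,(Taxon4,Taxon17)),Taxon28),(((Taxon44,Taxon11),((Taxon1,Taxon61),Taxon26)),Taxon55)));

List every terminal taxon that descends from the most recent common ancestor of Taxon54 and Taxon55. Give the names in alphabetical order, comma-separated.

Taxon1, Taxon11, Taxon17, Taxon26, Taxon28, Taxon4, Taxon44, Taxon54, Taxon55, Taxon61

Tracing Taxon54: it sits inside (Taxon54,(Taxon4,Taxon17)).
Tracing Taxon55: it sits inside (((Taxon44,Taxon11),((Taxon1,Taxon61),Taxon26)),Taxon55).
The smallest clade enclosing both is (((Taxon54,(Taxon4,Taxon17)),Taxon28),(((Taxon44,Taxon11),((Taxon1,Taxon61),Taxon26)),Taxon55)); the answer is its 10 terminal taxa in alphabetical order.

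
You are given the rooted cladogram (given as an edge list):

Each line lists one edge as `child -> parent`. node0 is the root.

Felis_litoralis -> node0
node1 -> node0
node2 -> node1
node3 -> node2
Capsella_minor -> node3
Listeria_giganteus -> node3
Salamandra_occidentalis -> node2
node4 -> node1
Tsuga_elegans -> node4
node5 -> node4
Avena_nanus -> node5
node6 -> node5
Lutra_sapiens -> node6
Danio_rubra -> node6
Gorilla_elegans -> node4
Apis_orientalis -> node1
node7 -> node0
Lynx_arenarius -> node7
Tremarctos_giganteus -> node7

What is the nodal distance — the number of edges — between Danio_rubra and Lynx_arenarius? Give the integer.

7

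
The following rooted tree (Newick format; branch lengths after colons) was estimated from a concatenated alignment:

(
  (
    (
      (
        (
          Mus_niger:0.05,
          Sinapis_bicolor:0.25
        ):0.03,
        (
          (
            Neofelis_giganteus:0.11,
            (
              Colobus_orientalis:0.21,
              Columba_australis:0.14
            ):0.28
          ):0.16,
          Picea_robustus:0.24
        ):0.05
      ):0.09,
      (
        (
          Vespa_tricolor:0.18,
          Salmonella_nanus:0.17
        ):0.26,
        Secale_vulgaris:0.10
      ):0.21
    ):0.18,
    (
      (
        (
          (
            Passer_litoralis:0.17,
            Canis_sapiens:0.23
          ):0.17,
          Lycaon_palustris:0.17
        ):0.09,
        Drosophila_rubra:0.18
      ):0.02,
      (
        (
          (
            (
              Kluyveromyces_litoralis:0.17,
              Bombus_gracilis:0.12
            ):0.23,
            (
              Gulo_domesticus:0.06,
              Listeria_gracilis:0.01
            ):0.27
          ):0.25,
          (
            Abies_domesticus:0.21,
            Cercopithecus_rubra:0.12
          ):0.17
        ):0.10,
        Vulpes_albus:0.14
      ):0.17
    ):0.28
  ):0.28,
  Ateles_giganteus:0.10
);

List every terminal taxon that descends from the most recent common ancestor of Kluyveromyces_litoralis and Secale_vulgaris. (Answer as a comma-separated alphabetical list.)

Abies_domesticus, Bombus_gracilis, Canis_sapiens, Cercopithecus_rubra, Colobus_orientalis, Columba_australis, Drosophila_rubra, Gulo_domesticus, Kluyveromyces_litoralis, Listeria_gracilis, Lycaon_palustris, Mus_niger, Neofelis_giganteus, Passer_litoralis, Picea_robustus, Salmonella_nanus, Secale_vulgaris, Sinapis_bicolor, Vespa_tricolor, Vulpes_albus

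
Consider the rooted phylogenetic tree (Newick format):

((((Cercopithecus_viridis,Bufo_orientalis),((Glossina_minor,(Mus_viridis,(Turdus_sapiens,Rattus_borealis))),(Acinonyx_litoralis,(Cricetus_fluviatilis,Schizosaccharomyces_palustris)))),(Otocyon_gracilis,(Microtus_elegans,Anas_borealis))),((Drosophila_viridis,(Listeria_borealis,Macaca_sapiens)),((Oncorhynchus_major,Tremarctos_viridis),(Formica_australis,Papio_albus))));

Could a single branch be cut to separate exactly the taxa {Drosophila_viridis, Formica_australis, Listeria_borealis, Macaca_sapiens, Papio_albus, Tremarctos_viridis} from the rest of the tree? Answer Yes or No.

The MRCA of the listed taxa subtends ((Drosophila_viridis,(Listeria_borealis,Macaca_sapiens)),((Oncorhynchus_major,Tremarctos_viridis),(Formica_australis,Papio_albus))).
That clade also contains Oncorhynchus_major, which is not in the proposed group, so the group is not monophyletic.

No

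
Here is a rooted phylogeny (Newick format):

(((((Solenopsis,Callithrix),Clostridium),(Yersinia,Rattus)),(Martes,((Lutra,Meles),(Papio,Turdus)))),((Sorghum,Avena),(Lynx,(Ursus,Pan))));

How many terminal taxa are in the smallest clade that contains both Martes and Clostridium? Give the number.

10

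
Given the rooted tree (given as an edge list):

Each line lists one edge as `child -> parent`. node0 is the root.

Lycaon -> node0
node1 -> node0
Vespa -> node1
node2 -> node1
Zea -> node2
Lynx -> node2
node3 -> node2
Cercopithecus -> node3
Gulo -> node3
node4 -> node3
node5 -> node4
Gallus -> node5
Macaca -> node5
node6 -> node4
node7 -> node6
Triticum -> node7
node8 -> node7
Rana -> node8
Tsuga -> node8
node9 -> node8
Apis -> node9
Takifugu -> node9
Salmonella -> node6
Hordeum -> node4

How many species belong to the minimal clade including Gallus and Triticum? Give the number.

9

The MRCA of Gallus and Triticum is the node subtending ((Gallus,Macaca),((Triticum,(Rana,Tsuga,(Apis,Takifugu))),Salmonella),Hordeum).
That clade contains 9 terminal taxa: Apis, Gallus, Hordeum, Macaca, Rana, Salmonella, Takifugu, Triticum, Tsuga.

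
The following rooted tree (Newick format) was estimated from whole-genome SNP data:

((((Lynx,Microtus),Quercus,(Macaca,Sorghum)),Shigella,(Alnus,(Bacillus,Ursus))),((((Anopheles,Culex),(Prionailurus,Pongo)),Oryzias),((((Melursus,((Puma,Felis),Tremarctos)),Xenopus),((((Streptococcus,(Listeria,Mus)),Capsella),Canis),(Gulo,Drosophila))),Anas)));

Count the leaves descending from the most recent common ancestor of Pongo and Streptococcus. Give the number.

The MRCA of Pongo and Streptococcus is the node subtending ((((Anopheles,Culex),(Prionailurus,Pongo)),Oryzias),((((Melursus,((Puma,Felis),Tremarctos)),Xenopus),((((Streptococcus,(Listeria,Mus)),Capsella),Canis),(Gulo,Drosophila))),Anas)).
That clade contains 18 terminal taxa: Anas, Anopheles, Canis, Capsella, Culex, Drosophila, Felis, Gulo, Listeria, Melursus, Mus, Oryzias, Pongo, Prionailurus, Puma, Streptococcus, Tremarctos, Xenopus.

18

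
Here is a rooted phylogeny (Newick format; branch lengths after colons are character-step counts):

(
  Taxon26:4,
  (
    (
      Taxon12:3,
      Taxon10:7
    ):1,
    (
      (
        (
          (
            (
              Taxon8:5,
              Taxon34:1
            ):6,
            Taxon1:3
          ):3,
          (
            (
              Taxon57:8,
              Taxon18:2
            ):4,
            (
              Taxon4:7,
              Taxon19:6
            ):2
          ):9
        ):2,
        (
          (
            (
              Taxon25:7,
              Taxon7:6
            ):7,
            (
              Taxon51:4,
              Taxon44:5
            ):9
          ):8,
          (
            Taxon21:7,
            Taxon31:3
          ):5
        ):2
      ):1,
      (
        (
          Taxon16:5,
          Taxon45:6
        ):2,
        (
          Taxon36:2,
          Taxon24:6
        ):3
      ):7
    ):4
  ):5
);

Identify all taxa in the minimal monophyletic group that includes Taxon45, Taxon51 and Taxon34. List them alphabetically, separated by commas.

Taxon1, Taxon16, Taxon18, Taxon19, Taxon21, Taxon24, Taxon25, Taxon31, Taxon34, Taxon36, Taxon4, Taxon44, Taxon45, Taxon51, Taxon57, Taxon7, Taxon8

Tracing Taxon45: it sits inside (Taxon16,Taxon45).
Tracing Taxon51: it sits inside (Taxon51,Taxon44).
Tracing Taxon34: it sits inside (Taxon8,Taxon34).
The smallest clade enclosing all 3 is (((((Taxon8,Taxon34),Taxon1),((Taxon57,Taxon18),(Taxon4,Taxon19))),(((Taxon25,Taxon7),(Taxon51,Taxon44)),(Taxon21,Taxon31))),((Taxon16,Taxon45),(Taxon36,Taxon24))); the answer is its 17 terminal taxa in alphabetical order.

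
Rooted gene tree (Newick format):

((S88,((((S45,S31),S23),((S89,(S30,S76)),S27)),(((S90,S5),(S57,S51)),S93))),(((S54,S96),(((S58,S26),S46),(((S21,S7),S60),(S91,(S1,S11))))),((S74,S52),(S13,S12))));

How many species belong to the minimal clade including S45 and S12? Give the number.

28

The MRCA of S45 and S12 is the root, so the clade is the entire tree.
That clade contains 28 terminal taxa: S1, S11, S12, S13, S21, S23, S26, S27, S30, S31, S45, S46, S5, S51, S52, S54, S57, S58, S60, S7, S74, S76, S88, S89, S90, S91, S93, S96.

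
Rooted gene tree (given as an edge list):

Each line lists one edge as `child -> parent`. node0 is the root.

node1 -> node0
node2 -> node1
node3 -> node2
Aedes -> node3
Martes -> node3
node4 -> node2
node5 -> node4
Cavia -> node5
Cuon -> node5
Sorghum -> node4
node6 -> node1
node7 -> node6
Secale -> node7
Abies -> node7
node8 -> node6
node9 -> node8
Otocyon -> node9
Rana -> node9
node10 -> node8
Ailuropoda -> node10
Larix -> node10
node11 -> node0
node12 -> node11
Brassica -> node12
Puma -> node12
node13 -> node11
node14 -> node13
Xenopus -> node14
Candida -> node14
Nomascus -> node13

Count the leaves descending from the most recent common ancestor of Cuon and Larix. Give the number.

The MRCA of Cuon and Larix is the node subtending (((Aedes,Martes),((Cavia,Cuon),Sorghum)),((Secale,Abies),((Otocyon,Rana),(Ailuropoda,Larix)))).
That clade contains 11 terminal taxa: Abies, Aedes, Ailuropoda, Cavia, Cuon, Larix, Martes, Otocyon, Rana, Secale, Sorghum.

11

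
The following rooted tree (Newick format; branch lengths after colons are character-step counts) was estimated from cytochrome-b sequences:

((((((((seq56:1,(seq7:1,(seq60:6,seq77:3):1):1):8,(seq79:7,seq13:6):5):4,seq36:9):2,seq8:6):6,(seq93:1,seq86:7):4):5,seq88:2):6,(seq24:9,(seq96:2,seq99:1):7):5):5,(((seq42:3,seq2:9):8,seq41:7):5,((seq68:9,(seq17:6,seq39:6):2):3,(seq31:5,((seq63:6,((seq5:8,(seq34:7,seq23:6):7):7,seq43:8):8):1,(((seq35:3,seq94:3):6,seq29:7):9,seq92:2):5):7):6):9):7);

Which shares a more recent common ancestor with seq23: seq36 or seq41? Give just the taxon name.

The MRCA of seq23 and seq41 subtends (((seq42,seq2),seq41),((seq68,(seq17,seq39)),(seq31,((seq63,((seq5,(seq34,seq23)),seq43)),(((seq35,seq94),seq29),seq92))))) (16 taxa).
The MRCA of seq23 and seq36 is the root, subtending the entire tree (30 taxa).
The first is nested inside the second, so seq23 shares a more recent common ancestor with seq41.

seq41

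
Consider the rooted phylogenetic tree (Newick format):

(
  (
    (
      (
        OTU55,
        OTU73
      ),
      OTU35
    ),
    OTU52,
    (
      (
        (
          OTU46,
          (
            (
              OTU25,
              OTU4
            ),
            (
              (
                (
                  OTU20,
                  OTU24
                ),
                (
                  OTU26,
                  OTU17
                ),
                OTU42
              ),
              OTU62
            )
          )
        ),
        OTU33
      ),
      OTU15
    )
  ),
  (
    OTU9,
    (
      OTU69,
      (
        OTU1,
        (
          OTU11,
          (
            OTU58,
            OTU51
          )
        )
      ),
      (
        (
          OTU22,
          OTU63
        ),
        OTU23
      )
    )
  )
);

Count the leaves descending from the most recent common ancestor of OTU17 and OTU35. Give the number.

15

The MRCA of OTU17 and OTU35 is the node subtending (((OTU55,OTU73),OTU35),OTU52,(((OTU46,((OTU25,OTU4),(((OTU20,OTU24),(OTU26,OTU17),OTU42),OTU62))),OTU33),OTU15)).
That clade contains 15 terminal taxa: OTU15, OTU17, OTU20, OTU24, OTU25, OTU26, OTU33, OTU35, OTU4, OTU42, OTU46, OTU52, OTU55, OTU62, OTU73.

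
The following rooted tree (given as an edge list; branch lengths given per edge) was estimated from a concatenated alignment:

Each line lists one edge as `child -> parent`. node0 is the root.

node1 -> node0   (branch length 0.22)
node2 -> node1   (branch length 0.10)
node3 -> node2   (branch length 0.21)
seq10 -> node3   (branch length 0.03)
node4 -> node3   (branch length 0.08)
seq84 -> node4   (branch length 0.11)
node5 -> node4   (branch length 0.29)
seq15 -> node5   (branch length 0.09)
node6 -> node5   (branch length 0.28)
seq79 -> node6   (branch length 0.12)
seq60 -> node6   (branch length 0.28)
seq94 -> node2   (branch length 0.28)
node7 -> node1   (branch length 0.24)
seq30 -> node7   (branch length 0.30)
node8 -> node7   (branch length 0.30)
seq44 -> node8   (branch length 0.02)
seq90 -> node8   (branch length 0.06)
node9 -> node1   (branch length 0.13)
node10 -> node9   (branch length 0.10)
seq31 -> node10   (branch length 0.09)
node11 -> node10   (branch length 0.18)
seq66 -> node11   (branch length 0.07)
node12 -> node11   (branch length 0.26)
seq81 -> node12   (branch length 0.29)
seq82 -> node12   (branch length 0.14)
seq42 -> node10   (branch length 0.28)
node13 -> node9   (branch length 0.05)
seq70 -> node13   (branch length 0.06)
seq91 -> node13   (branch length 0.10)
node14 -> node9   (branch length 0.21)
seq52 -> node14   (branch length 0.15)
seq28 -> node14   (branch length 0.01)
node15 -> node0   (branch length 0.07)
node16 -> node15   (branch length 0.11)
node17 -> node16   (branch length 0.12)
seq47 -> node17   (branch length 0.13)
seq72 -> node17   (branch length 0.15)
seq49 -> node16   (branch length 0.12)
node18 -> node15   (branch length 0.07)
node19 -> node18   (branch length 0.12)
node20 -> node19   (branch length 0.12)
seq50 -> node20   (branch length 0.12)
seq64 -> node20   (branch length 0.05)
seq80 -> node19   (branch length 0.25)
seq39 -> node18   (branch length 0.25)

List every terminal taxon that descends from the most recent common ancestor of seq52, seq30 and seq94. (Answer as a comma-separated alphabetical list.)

Tracing seq52: it sits inside (seq52,seq28).
Tracing seq30: it sits inside (seq30,(seq44,seq90)).
Tracing seq94: it sits inside ((seq10,(seq84,(seq15,(seq79,seq60)))),seq94).
The smallest clade enclosing all 3 is (((seq10,(seq84,(seq15,(seq79,seq60)))),seq94),(seq30,(seq44,seq90)),((seq31,(seq66,(seq81,seq82)),seq42),(seq70,seq91),(seq52,seq28))); the answer is its 18 terminal taxa in alphabetical order.

seq10, seq15, seq28, seq30, seq31, seq42, seq44, seq52, seq60, seq66, seq70, seq79, seq81, seq82, seq84, seq90, seq91, seq94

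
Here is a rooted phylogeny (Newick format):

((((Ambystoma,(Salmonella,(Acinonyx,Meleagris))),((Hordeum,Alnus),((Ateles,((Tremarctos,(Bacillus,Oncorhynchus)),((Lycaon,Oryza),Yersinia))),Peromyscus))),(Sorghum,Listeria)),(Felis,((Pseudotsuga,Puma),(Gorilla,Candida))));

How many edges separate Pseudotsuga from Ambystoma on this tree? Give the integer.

The MRCA of Pseudotsuga and Ambystoma is the root of the tree.
From Pseudotsuga up to that node: 4 branches. From Ambystoma up to the same node: 4 branches. Total: 4 + 4 = 8.

8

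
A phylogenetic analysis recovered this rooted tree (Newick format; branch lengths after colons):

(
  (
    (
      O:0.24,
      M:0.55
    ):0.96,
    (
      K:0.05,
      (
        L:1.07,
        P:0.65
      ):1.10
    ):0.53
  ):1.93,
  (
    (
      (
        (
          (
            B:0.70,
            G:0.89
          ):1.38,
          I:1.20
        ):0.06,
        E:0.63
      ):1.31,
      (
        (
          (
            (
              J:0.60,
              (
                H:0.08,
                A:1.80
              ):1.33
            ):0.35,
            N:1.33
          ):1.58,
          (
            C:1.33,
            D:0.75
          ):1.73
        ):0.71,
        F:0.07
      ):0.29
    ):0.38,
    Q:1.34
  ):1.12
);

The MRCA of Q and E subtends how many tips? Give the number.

12

The MRCA of Q and E is the node subtending (((((B,G),I),E),((((J,(H,A)),N),(C,D)),F)),Q).
That clade contains 12 terminal taxa: A, B, C, D, E, F, G, H, I, J, N, Q.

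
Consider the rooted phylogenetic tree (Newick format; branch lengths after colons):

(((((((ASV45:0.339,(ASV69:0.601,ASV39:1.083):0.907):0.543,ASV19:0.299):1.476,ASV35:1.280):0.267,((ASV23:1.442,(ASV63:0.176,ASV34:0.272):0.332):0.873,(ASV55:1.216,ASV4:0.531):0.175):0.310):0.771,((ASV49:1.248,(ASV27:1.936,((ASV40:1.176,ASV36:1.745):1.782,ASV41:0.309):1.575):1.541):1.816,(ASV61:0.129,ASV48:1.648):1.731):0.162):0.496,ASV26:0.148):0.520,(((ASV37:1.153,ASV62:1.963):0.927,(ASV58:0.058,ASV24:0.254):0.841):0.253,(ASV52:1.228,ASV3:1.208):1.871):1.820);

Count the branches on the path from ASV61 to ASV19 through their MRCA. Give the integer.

The MRCA of ASV61 and ASV19 is the node subtending (((((ASV45,(ASV69,ASV39)),ASV19),ASV35),((ASV23,(ASV63,ASV34)),(ASV55,ASV4))),((ASV49,(ASV27,((ASV40,ASV36),ASV41))),(ASV61,ASV48))).
From ASV61 up to that node: 3 branches. From ASV19 up to the same node: 4 branches. Total: 3 + 4 = 7.

7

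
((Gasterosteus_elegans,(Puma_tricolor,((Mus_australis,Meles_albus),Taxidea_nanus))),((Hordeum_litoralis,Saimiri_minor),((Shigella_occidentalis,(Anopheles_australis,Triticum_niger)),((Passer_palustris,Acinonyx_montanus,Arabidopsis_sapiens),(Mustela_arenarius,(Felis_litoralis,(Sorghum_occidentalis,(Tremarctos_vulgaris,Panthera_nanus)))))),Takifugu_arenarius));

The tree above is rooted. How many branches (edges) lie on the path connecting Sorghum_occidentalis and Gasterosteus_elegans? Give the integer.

9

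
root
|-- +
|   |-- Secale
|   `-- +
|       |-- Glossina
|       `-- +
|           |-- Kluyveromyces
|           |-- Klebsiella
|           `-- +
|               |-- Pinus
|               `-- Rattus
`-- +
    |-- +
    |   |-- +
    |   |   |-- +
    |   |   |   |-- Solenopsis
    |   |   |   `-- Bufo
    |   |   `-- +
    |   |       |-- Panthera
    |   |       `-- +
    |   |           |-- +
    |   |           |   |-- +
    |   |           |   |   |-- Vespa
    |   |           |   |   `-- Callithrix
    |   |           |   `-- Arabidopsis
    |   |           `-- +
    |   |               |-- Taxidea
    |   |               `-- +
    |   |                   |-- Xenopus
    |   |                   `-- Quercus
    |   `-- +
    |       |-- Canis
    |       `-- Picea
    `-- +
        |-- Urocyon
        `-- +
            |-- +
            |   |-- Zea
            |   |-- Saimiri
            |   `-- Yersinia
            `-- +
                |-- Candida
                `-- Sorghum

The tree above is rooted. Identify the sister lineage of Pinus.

Pinus attaches to the tree at the node subtending (Pinus,Rattus).
The other lineage descending from that same node — the sister group — is the single tip Rattus.

Rattus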